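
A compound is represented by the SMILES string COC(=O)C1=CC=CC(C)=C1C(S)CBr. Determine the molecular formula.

Walk through each heavy atom and fill implicit hydrogens from standard valence (C 4, N 3, O 2, S 2, halogen 1):
  atom 1: C, bond orders sum to 1 (valence 4) → 3 H
  atom 2: O, bond orders sum to 2 (valence 2) → 0 H
  atom 3: C, bond orders sum to 4 (valence 4) → 0 H
  atom 4: O, bond orders sum to 2 (valence 2) → 0 H
  atom 5: C, bond orders sum to 4 (valence 4) → 0 H
  atom 6: C, bond orders sum to 3 (valence 4) → 1 H
  atom 7: C, bond orders sum to 3 (valence 4) → 1 H
  atom 8: C, bond orders sum to 3 (valence 4) → 1 H
  atom 9: C, bond orders sum to 4 (valence 4) → 0 H
  atom 10: C, bond orders sum to 1 (valence 4) → 3 H
  atom 11: C, bond orders sum to 4 (valence 4) → 0 H
  atom 12: C, bond orders sum to 3 (valence 4) → 1 H
  atom 13: S, bond orders sum to 1 (valence 2) → 1 H
  atom 14: C, bond orders sum to 2 (valence 4) → 2 H
  atom 15: Br (halogen, monovalent) → 0 H
Totals → C:11, H:13, Br:1, O:2, S:1.

C11H13BrO2S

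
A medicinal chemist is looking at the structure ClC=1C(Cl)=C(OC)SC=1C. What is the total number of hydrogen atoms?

6

Walk through each heavy atom and fill implicit hydrogens from standard valence (C 4, N 3, O 2, S 2, halogen 1):
  atom 1: Cl (halogen, monovalent) → 0 H
  atom 2: C, bond orders sum to 4 (valence 4) → 0 H
  atom 3: C, bond orders sum to 4 (valence 4) → 0 H
  atom 4: Cl (halogen, monovalent) → 0 H
  atom 5: C, bond orders sum to 4 (valence 4) → 0 H
  atom 6: O, bond orders sum to 2 (valence 2) → 0 H
  atom 7: C, bond orders sum to 1 (valence 4) → 3 H
  atom 8: S, bond orders sum to 2 (valence 2) → 0 H
  atom 9: C, bond orders sum to 4 (valence 4) → 0 H
  atom 10: C, bond orders sum to 1 (valence 4) → 3 H
Total hydrogens: 6.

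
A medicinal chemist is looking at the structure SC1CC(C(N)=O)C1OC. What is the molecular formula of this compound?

Walk through each heavy atom and fill implicit hydrogens from standard valence (C 4, N 3, O 2, S 2, halogen 1):
  atom 1: S, bond orders sum to 1 (valence 2) → 1 H
  atom 2: C, bond orders sum to 3 (valence 4) → 1 H
  atom 3: C, bond orders sum to 2 (valence 4) → 2 H
  atom 4: C, bond orders sum to 3 (valence 4) → 1 H
  atom 5: C, bond orders sum to 4 (valence 4) → 0 H
  atom 6: N, bond orders sum to 1 (valence 3) → 2 H
  atom 7: O, bond orders sum to 2 (valence 2) → 0 H
  atom 8: C, bond orders sum to 3 (valence 4) → 1 H
  atom 9: O, bond orders sum to 2 (valence 2) → 0 H
  atom 10: C, bond orders sum to 1 (valence 4) → 3 H
Totals → C:6, H:11, N:1, O:2, S:1.

C6H11NO2S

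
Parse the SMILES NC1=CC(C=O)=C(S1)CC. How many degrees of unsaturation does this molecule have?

4

Degree of unsaturation = (number of rings) + (number of π bonds).
Ring closures in the SMILES: 1.
π bonds: 3 double bonds (each 1 DoU) → 3 DoU from unsaturation.
Total DoU = 1 + 3 = 4.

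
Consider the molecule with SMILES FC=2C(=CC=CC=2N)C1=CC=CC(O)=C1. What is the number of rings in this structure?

2

In SMILES, each pair of matching ring-closure digits denotes one ring-closing bond; the number of such bonds equals the number of independent rings.
Ring-closure bonds here: 2.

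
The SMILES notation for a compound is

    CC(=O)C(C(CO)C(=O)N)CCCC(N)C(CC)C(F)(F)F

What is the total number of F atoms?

Scan the SMILES for F atoms (remember two-letter symbols like Cl and Br are single atoms).
Fluorine count: 3.

3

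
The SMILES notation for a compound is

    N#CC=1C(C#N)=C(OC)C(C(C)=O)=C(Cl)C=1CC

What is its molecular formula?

Walk through each heavy atom and fill implicit hydrogens from standard valence (C 4, N 3, O 2, S 2, halogen 1):
  atom 1: N, bond orders sum to 3 (valence 3) → 0 H
  atom 2: C, bond orders sum to 4 (valence 4) → 0 H
  atom 3: C, bond orders sum to 4 (valence 4) → 0 H
  atom 4: C, bond orders sum to 4 (valence 4) → 0 H
  atom 5: C, bond orders sum to 4 (valence 4) → 0 H
  atom 6: N, bond orders sum to 3 (valence 3) → 0 H
  atom 7: C, bond orders sum to 4 (valence 4) → 0 H
  atom 8: O, bond orders sum to 2 (valence 2) → 0 H
  atom 9: C, bond orders sum to 1 (valence 4) → 3 H
  atom 10: C, bond orders sum to 4 (valence 4) → 0 H
  atom 11: C, bond orders sum to 4 (valence 4) → 0 H
  atom 12: C, bond orders sum to 1 (valence 4) → 3 H
  atom 13: O, bond orders sum to 2 (valence 2) → 0 H
  atom 14: C, bond orders sum to 4 (valence 4) → 0 H
  atom 15: Cl (halogen, monovalent) → 0 H
  atom 16: C, bond orders sum to 4 (valence 4) → 0 H
  atom 17: C, bond orders sum to 2 (valence 4) → 2 H
  atom 18: C, bond orders sum to 1 (valence 4) → 3 H
Totals → C:13, H:11, Cl:1, N:2, O:2.

C13H11ClN2O2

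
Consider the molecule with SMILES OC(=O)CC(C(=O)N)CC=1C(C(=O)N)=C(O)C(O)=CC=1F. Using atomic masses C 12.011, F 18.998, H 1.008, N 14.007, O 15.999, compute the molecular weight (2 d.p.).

First, the molecular formula is C12H13FN2O6 (counting implicit H from valence).
  C: 12 × 12.011 = 144.132
  F: 1 × 18.998 = 18.998
  H: 13 × 1.008 = 13.104
  N: 2 × 14.007 = 28.014
  O: 6 × 15.999 = 95.994
Sum: 12×12.011 + 1×18.998 + 13×1.008 + 2×14.007 + 6×15.999 = 300.242 → 300.24 g/mol.

300.24 g/mol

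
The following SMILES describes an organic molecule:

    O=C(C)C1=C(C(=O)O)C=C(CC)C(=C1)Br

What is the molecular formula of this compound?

C11H11BrO3

Walk through each heavy atom and fill implicit hydrogens from standard valence (C 4, N 3, O 2, S 2, halogen 1):
  atom 1: O, bond orders sum to 2 (valence 2) → 0 H
  atom 2: C, bond orders sum to 4 (valence 4) → 0 H
  atom 3: C, bond orders sum to 1 (valence 4) → 3 H
  atom 4: C, bond orders sum to 4 (valence 4) → 0 H
  atom 5: C, bond orders sum to 4 (valence 4) → 0 H
  atom 6: C, bond orders sum to 4 (valence 4) → 0 H
  atom 7: O, bond orders sum to 2 (valence 2) → 0 H
  atom 8: O, bond orders sum to 1 (valence 2) → 1 H
  atom 9: C, bond orders sum to 3 (valence 4) → 1 H
  atom 10: C, bond orders sum to 4 (valence 4) → 0 H
  atom 11: C, bond orders sum to 2 (valence 4) → 2 H
  atom 12: C, bond orders sum to 1 (valence 4) → 3 H
  atom 13: C, bond orders sum to 4 (valence 4) → 0 H
  atom 14: C, bond orders sum to 3 (valence 4) → 1 H
  atom 15: Br (halogen, monovalent) → 0 H
Totals → C:11, H:11, Br:1, O:3.
In Hill order: C11H11BrO3.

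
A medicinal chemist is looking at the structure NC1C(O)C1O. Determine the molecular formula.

C3H7NO2

Walk through each heavy atom and fill implicit hydrogens from standard valence (C 4, N 3, O 2, S 2, halogen 1):
  atom 1: N, bond orders sum to 1 (valence 3) → 2 H
  atom 2: C, bond orders sum to 3 (valence 4) → 1 H
  atom 3: C, bond orders sum to 3 (valence 4) → 1 H
  atom 4: O, bond orders sum to 1 (valence 2) → 1 H
  atom 5: C, bond orders sum to 3 (valence 4) → 1 H
  atom 6: O, bond orders sum to 1 (valence 2) → 1 H
Totals → C:3, H:7, N:1, O:2.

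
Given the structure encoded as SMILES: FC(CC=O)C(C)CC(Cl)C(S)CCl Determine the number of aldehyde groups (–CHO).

The aldehyde motif appears at heavy-atom position 4 in the SMILES.
Other groups present: 1 thiol.
Aldehyde count: 1.

1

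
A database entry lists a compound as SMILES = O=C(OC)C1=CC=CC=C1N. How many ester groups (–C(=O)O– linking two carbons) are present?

The ester motif appears at heavy-atom position 2 in the SMILES.
Other groups present: 1 primary amine.
Ester count: 1.

1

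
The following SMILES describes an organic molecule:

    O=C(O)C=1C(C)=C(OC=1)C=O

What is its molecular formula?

C7H6O4

Walk through each heavy atom and fill implicit hydrogens from standard valence (C 4, N 3, O 2, S 2, halogen 1):
  atom 1: O, bond orders sum to 2 (valence 2) → 0 H
  atom 2: C, bond orders sum to 4 (valence 4) → 0 H
  atom 3: O, bond orders sum to 1 (valence 2) → 1 H
  atom 4: C, bond orders sum to 4 (valence 4) → 0 H
  atom 5: C, bond orders sum to 4 (valence 4) → 0 H
  atom 6: C, bond orders sum to 1 (valence 4) → 3 H
  atom 7: C, bond orders sum to 4 (valence 4) → 0 H
  atom 8: O, bond orders sum to 2 (valence 2) → 0 H
  atom 9: C, bond orders sum to 3 (valence 4) → 1 H
  atom 10: C, bond orders sum to 3 (valence 4) → 1 H
  atom 11: O, bond orders sum to 2 (valence 2) → 0 H
Totals → C:7, H:6, O:4.
In Hill order: C7H6O4.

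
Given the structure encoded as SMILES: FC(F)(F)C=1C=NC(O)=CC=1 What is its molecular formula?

Walk through each heavy atom and fill implicit hydrogens from standard valence (C 4, N 3, O 2, S 2, halogen 1):
  atom 1: F (halogen, monovalent) → 0 H
  atom 2: C, bond orders sum to 4 (valence 4) → 0 H
  atom 3: F (halogen, monovalent) → 0 H
  atom 4: F (halogen, monovalent) → 0 H
  atom 5: C, bond orders sum to 4 (valence 4) → 0 H
  atom 6: C, bond orders sum to 3 (valence 4) → 1 H
  atom 7: N, bond orders sum to 3 (valence 3) → 0 H
  atom 8: C, bond orders sum to 4 (valence 4) → 0 H
  atom 9: O, bond orders sum to 1 (valence 2) → 1 H
  atom 10: C, bond orders sum to 3 (valence 4) → 1 H
  atom 11: C, bond orders sum to 3 (valence 4) → 1 H
Totals → C:6, H:4, F:3, N:1, O:1.
In Hill order: C6H4F3NO.

C6H4F3NO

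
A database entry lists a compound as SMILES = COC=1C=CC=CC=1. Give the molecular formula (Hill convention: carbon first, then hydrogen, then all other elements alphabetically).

C7H8O

Walk through each heavy atom and fill implicit hydrogens from standard valence (C 4, N 3, O 2, S 2, halogen 1):
  atom 1: C, bond orders sum to 1 (valence 4) → 3 H
  atom 2: O, bond orders sum to 2 (valence 2) → 0 H
  atom 3: C, bond orders sum to 4 (valence 4) → 0 H
  atom 4: C, bond orders sum to 3 (valence 4) → 1 H
  atom 5: C, bond orders sum to 3 (valence 4) → 1 H
  atom 6: C, bond orders sum to 3 (valence 4) → 1 H
  atom 7: C, bond orders sum to 3 (valence 4) → 1 H
  atom 8: C, bond orders sum to 3 (valence 4) → 1 H
Totals → C:7, H:8, O:1.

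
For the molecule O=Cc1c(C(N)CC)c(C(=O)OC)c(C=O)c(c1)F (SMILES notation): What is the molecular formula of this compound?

C13H14FNO4

Walk through each heavy atom and fill implicit hydrogens from standard valence (C 4, N 3, O 2, S 2, halogen 1); for lowercase aromatic atoms, an aromatic c carries 1 H when it has two neighbours and 0 H with three, and aromatic n carries 0 H:
  atom 1: O, bond orders sum to 2 (valence 2) → 0 H
  atom 2: C, bond orders sum to 3 (valence 4) → 1 H
  atom 3: aromatic c, 3 neighbours → 0 H
  atom 4: aromatic c, 3 neighbours → 0 H
  atom 5: C, bond orders sum to 3 (valence 4) → 1 H
  atom 6: N, bond orders sum to 1 (valence 3) → 2 H
  atom 7: C, bond orders sum to 2 (valence 4) → 2 H
  atom 8: C, bond orders sum to 1 (valence 4) → 3 H
  atom 9: aromatic c, 3 neighbours → 0 H
  atom 10: C, bond orders sum to 4 (valence 4) → 0 H
  atom 11: O, bond orders sum to 2 (valence 2) → 0 H
  atom 12: O, bond orders sum to 2 (valence 2) → 0 H
  atom 13: C, bond orders sum to 1 (valence 4) → 3 H
  atom 14: aromatic c, 3 neighbours → 0 H
  atom 15: C, bond orders sum to 3 (valence 4) → 1 H
  atom 16: O, bond orders sum to 2 (valence 2) → 0 H
  atom 17: aromatic c, 3 neighbours → 0 H
  atom 18: aromatic c, 2 neighbours → 1 H
  atom 19: F (halogen, monovalent) → 0 H
Totals → C:13, H:14, F:1, N:1, O:4.
In Hill order: C13H14FNO4.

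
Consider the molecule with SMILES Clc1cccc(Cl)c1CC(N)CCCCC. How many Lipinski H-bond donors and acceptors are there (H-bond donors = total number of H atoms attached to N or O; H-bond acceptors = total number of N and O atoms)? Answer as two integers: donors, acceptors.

2, 1

Donors: find every N or O and count the H atoms it carries.
  atom 11 (N): bond orders sum to 1 → 2 H
Lipinski HBD = 2.
Acceptors: N atoms = 1, O atoms = 0 → HBA = 1.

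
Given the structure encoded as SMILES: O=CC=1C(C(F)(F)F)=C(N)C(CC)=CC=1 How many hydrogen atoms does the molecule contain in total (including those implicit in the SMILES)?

Walk through each heavy atom and fill implicit hydrogens from standard valence (C 4, N 3, O 2, S 2, halogen 1):
  atom 1: O, bond orders sum to 2 (valence 2) → 0 H
  atom 2: C, bond orders sum to 3 (valence 4) → 1 H
  atom 3: C, bond orders sum to 4 (valence 4) → 0 H
  atom 4: C, bond orders sum to 4 (valence 4) → 0 H
  atom 5: C, bond orders sum to 4 (valence 4) → 0 H
  atom 6: F (halogen, monovalent) → 0 H
  atom 7: F (halogen, monovalent) → 0 H
  atom 8: F (halogen, monovalent) → 0 H
  atom 9: C, bond orders sum to 4 (valence 4) → 0 H
  atom 10: N, bond orders sum to 1 (valence 3) → 2 H
  atom 11: C, bond orders sum to 4 (valence 4) → 0 H
  atom 12: C, bond orders sum to 2 (valence 4) → 2 H
  atom 13: C, bond orders sum to 1 (valence 4) → 3 H
  atom 14: C, bond orders sum to 3 (valence 4) → 1 H
  atom 15: C, bond orders sum to 3 (valence 4) → 1 H
Total hydrogens: 10.

10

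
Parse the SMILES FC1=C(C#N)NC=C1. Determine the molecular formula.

Walk through each heavy atom and fill implicit hydrogens from standard valence (C 4, N 3, O 2, S 2, halogen 1):
  atom 1: F (halogen, monovalent) → 0 H
  atom 2: C, bond orders sum to 4 (valence 4) → 0 H
  atom 3: C, bond orders sum to 4 (valence 4) → 0 H
  atom 4: C, bond orders sum to 4 (valence 4) → 0 H
  atom 5: N, bond orders sum to 3 (valence 3) → 0 H
  atom 6: N, bond orders sum to 2 (valence 3) → 1 H
  atom 7: C, bond orders sum to 3 (valence 4) → 1 H
  atom 8: C, bond orders sum to 3 (valence 4) → 1 H
Totals → C:5, H:3, F:1, N:2.
In Hill order: C5H3FN2.

C5H3FN2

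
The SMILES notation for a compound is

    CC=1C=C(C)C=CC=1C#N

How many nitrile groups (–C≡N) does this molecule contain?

1

The nitrile motif appears at heavy-atom position 9 in the SMILES.
Nitrile count: 1.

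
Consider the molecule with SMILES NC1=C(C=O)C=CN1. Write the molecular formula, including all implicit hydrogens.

Walk through each heavy atom and fill implicit hydrogens from standard valence (C 4, N 3, O 2, S 2, halogen 1):
  atom 1: N, bond orders sum to 1 (valence 3) → 2 H
  atom 2: C, bond orders sum to 4 (valence 4) → 0 H
  atom 3: C, bond orders sum to 4 (valence 4) → 0 H
  atom 4: C, bond orders sum to 3 (valence 4) → 1 H
  atom 5: O, bond orders sum to 2 (valence 2) → 0 H
  atom 6: C, bond orders sum to 3 (valence 4) → 1 H
  atom 7: C, bond orders sum to 3 (valence 4) → 1 H
  atom 8: N, bond orders sum to 2 (valence 3) → 1 H
Totals → C:5, H:6, N:2, O:1.

C5H6N2O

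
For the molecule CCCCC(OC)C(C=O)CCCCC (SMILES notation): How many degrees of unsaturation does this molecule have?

Degree of unsaturation = (number of rings) + (number of π bonds).
Ring closures in the SMILES: 0.
π bonds: 1 double bond (each 1 DoU) → 1 DoU from unsaturation.
Total DoU = 0 + 1 = 1.

1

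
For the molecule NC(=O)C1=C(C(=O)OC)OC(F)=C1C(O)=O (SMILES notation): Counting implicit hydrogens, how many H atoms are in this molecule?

Walk through each heavy atom and fill implicit hydrogens from standard valence (C 4, N 3, O 2, S 2, halogen 1):
  atom 1: N, bond orders sum to 1 (valence 3) → 2 H
  atom 2: C, bond orders sum to 4 (valence 4) → 0 H
  atom 3: O, bond orders sum to 2 (valence 2) → 0 H
  atom 4: C, bond orders sum to 4 (valence 4) → 0 H
  atom 5: C, bond orders sum to 4 (valence 4) → 0 H
  atom 6: C, bond orders sum to 4 (valence 4) → 0 H
  atom 7: O, bond orders sum to 2 (valence 2) → 0 H
  atom 8: O, bond orders sum to 2 (valence 2) → 0 H
  atom 9: C, bond orders sum to 1 (valence 4) → 3 H
  atom 10: O, bond orders sum to 2 (valence 2) → 0 H
  atom 11: C, bond orders sum to 4 (valence 4) → 0 H
  atom 12: F (halogen, monovalent) → 0 H
  atom 13: C, bond orders sum to 4 (valence 4) → 0 H
  atom 14: C, bond orders sum to 4 (valence 4) → 0 H
  atom 15: O, bond orders sum to 1 (valence 2) → 1 H
  atom 16: O, bond orders sum to 2 (valence 2) → 0 H
Total hydrogens: 6.

6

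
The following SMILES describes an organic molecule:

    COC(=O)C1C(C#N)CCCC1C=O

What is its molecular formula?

Walk through each heavy atom and fill implicit hydrogens from standard valence (C 4, N 3, O 2, S 2, halogen 1):
  atom 1: C, bond orders sum to 1 (valence 4) → 3 H
  atom 2: O, bond orders sum to 2 (valence 2) → 0 H
  atom 3: C, bond orders sum to 4 (valence 4) → 0 H
  atom 4: O, bond orders sum to 2 (valence 2) → 0 H
  atom 5: C, bond orders sum to 3 (valence 4) → 1 H
  atom 6: C, bond orders sum to 3 (valence 4) → 1 H
  atom 7: C, bond orders sum to 4 (valence 4) → 0 H
  atom 8: N, bond orders sum to 3 (valence 3) → 0 H
  atom 9: C, bond orders sum to 2 (valence 4) → 2 H
  atom 10: C, bond orders sum to 2 (valence 4) → 2 H
  atom 11: C, bond orders sum to 2 (valence 4) → 2 H
  atom 12: C, bond orders sum to 3 (valence 4) → 1 H
  atom 13: C, bond orders sum to 3 (valence 4) → 1 H
  atom 14: O, bond orders sum to 2 (valence 2) → 0 H
Totals → C:10, H:13, N:1, O:3.

C10H13NO3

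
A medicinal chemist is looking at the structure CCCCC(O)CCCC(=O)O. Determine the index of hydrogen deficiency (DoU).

1

Degree of unsaturation = (number of rings) + (number of π bonds).
Ring closures in the SMILES: 0.
π bonds: 1 double bond (each 1 DoU) → 1 DoU from unsaturation.
Total DoU = 0 + 1 = 1.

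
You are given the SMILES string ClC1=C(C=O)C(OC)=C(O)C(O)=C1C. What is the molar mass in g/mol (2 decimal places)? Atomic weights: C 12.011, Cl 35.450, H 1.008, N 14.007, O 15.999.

First, the molecular formula is C9H9ClO4 (counting implicit H from valence).
  C: 9 × 12.011 = 108.099
  Cl: 1 × 35.450 = 35.450
  H: 9 × 1.008 = 9.072
  O: 4 × 15.999 = 63.996
Sum: 9×12.011 + 1×35.450 + 9×1.008 + 4×15.999 = 216.617 → 216.62 g/mol.

216.62 g/mol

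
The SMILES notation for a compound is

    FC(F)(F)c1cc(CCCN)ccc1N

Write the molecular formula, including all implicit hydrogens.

Walk through each heavy atom and fill implicit hydrogens from standard valence (C 4, N 3, O 2, S 2, halogen 1); for lowercase aromatic atoms, an aromatic c carries 1 H when it has two neighbours and 0 H with three, and aromatic n carries 0 H:
  atom 1: F (halogen, monovalent) → 0 H
  atom 2: C, bond orders sum to 4 (valence 4) → 0 H
  atom 3: F (halogen, monovalent) → 0 H
  atom 4: F (halogen, monovalent) → 0 H
  atom 5: aromatic c, 3 neighbours → 0 H
  atom 6: aromatic c, 2 neighbours → 1 H
  atom 7: aromatic c, 3 neighbours → 0 H
  atom 8: C, bond orders sum to 2 (valence 4) → 2 H
  atom 9: C, bond orders sum to 2 (valence 4) → 2 H
  atom 10: C, bond orders sum to 2 (valence 4) → 2 H
  atom 11: N, bond orders sum to 1 (valence 3) → 2 H
  atom 12: aromatic c, 2 neighbours → 1 H
  atom 13: aromatic c, 2 neighbours → 1 H
  atom 14: aromatic c, 3 neighbours → 0 H
  atom 15: N, bond orders sum to 1 (valence 3) → 2 H
Totals → C:10, H:13, F:3, N:2.
In Hill order: C10H13F3N2.

C10H13F3N2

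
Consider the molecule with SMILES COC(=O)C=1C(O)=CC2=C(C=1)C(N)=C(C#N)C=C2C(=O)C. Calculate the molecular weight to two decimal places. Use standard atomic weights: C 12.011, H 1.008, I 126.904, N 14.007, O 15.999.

284.27 g/mol

First, the molecular formula is C15H12N2O4 (counting implicit H from valence).
  C: 15 × 12.011 = 180.165
  H: 12 × 1.008 = 12.096
  N: 2 × 14.007 = 28.014
  O: 4 × 15.999 = 63.996
Sum: 15×12.011 + 12×1.008 + 2×14.007 + 4×15.999 = 284.271 → 284.27 g/mol.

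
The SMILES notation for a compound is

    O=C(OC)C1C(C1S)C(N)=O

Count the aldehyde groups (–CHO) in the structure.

Scan the SMILES for the aldehyde motif — none present.
Groups that are present: 1 amide, 1 ester, 1 thiol.

0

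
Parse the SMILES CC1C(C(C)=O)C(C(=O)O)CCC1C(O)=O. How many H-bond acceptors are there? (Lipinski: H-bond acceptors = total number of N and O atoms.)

5

N atoms: 0; O atoms: 5.
Lipinski HBA = 0 + 5 = 5.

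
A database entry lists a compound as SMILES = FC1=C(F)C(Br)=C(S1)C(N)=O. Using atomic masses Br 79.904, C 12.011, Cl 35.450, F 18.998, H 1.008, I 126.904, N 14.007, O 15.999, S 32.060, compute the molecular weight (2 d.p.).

First, the molecular formula is C5H2BrF2NOS (counting implicit H from valence).
  Br: 1 × 79.904 = 79.904
  C: 5 × 12.011 = 60.055
  F: 2 × 18.998 = 37.996
  H: 2 × 1.008 = 2.016
  N: 1 × 14.007 = 14.007
  O: 1 × 15.999 = 15.999
  S: 1 × 32.060 = 32.060
Sum: 1×79.904 + 5×12.011 + 2×18.998 + 2×1.008 + 1×14.007 + 1×15.999 + 1×32.060 = 242.037 → 242.04 g/mol.

242.04 g/mol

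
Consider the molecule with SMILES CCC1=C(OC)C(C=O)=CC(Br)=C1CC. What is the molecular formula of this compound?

Walk through each heavy atom and fill implicit hydrogens from standard valence (C 4, N 3, O 2, S 2, halogen 1):
  atom 1: C, bond orders sum to 1 (valence 4) → 3 H
  atom 2: C, bond orders sum to 2 (valence 4) → 2 H
  atom 3: C, bond orders sum to 4 (valence 4) → 0 H
  atom 4: C, bond orders sum to 4 (valence 4) → 0 H
  atom 5: O, bond orders sum to 2 (valence 2) → 0 H
  atom 6: C, bond orders sum to 1 (valence 4) → 3 H
  atom 7: C, bond orders sum to 4 (valence 4) → 0 H
  atom 8: C, bond orders sum to 3 (valence 4) → 1 H
  atom 9: O, bond orders sum to 2 (valence 2) → 0 H
  atom 10: C, bond orders sum to 3 (valence 4) → 1 H
  atom 11: C, bond orders sum to 4 (valence 4) → 0 H
  atom 12: Br (halogen, monovalent) → 0 H
  atom 13: C, bond orders sum to 4 (valence 4) → 0 H
  atom 14: C, bond orders sum to 2 (valence 4) → 2 H
  atom 15: C, bond orders sum to 1 (valence 4) → 3 H
Totals → C:12, H:15, Br:1, O:2.
In Hill order: C12H15BrO2.

C12H15BrO2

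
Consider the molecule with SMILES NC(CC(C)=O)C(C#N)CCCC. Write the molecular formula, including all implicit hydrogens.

Walk through each heavy atom and fill implicit hydrogens from standard valence (C 4, N 3, O 2, S 2, halogen 1):
  atom 1: N, bond orders sum to 1 (valence 3) → 2 H
  atom 2: C, bond orders sum to 3 (valence 4) → 1 H
  atom 3: C, bond orders sum to 2 (valence 4) → 2 H
  atom 4: C, bond orders sum to 4 (valence 4) → 0 H
  atom 5: C, bond orders sum to 1 (valence 4) → 3 H
  atom 6: O, bond orders sum to 2 (valence 2) → 0 H
  atom 7: C, bond orders sum to 3 (valence 4) → 1 H
  atom 8: C, bond orders sum to 4 (valence 4) → 0 H
  atom 9: N, bond orders sum to 3 (valence 3) → 0 H
  atom 10: C, bond orders sum to 2 (valence 4) → 2 H
  atom 11: C, bond orders sum to 2 (valence 4) → 2 H
  atom 12: C, bond orders sum to 2 (valence 4) → 2 H
  atom 13: C, bond orders sum to 1 (valence 4) → 3 H
Totals → C:10, H:18, N:2, O:1.
In Hill order: C10H18N2O.

C10H18N2O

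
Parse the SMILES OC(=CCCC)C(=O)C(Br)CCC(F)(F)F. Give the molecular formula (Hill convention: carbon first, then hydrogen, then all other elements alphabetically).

C10H14BrF3O2

Walk through each heavy atom and fill implicit hydrogens from standard valence (C 4, N 3, O 2, S 2, halogen 1):
  atom 1: O, bond orders sum to 1 (valence 2) → 1 H
  atom 2: C, bond orders sum to 4 (valence 4) → 0 H
  atom 3: C, bond orders sum to 3 (valence 4) → 1 H
  atom 4: C, bond orders sum to 2 (valence 4) → 2 H
  atom 5: C, bond orders sum to 2 (valence 4) → 2 H
  atom 6: C, bond orders sum to 1 (valence 4) → 3 H
  atom 7: C, bond orders sum to 4 (valence 4) → 0 H
  atom 8: O, bond orders sum to 2 (valence 2) → 0 H
  atom 9: C, bond orders sum to 3 (valence 4) → 1 H
  atom 10: Br (halogen, monovalent) → 0 H
  atom 11: C, bond orders sum to 2 (valence 4) → 2 H
  atom 12: C, bond orders sum to 2 (valence 4) → 2 H
  atom 13: C, bond orders sum to 4 (valence 4) → 0 H
  atom 14: F (halogen, monovalent) → 0 H
  atom 15: F (halogen, monovalent) → 0 H
  atom 16: F (halogen, monovalent) → 0 H
Totals → C:10, H:14, Br:1, F:3, O:2.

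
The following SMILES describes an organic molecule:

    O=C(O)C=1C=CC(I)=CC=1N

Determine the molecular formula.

C7H6INO2

Walk through each heavy atom and fill implicit hydrogens from standard valence (C 4, N 3, O 2, S 2, halogen 1):
  atom 1: O, bond orders sum to 2 (valence 2) → 0 H
  atom 2: C, bond orders sum to 4 (valence 4) → 0 H
  atom 3: O, bond orders sum to 1 (valence 2) → 1 H
  atom 4: C, bond orders sum to 4 (valence 4) → 0 H
  atom 5: C, bond orders sum to 3 (valence 4) → 1 H
  atom 6: C, bond orders sum to 3 (valence 4) → 1 H
  atom 7: C, bond orders sum to 4 (valence 4) → 0 H
  atom 8: I (halogen, monovalent) → 0 H
  atom 9: C, bond orders sum to 3 (valence 4) → 1 H
  atom 10: C, bond orders sum to 4 (valence 4) → 0 H
  atom 11: N, bond orders sum to 1 (valence 3) → 2 H
Totals → C:7, H:6, I:1, N:1, O:2.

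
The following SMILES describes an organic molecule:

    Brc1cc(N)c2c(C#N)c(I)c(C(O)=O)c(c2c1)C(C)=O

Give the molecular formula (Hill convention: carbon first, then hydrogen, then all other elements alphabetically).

Walk through each heavy atom and fill implicit hydrogens from standard valence (C 4, N 3, O 2, S 2, halogen 1); for lowercase aromatic atoms, an aromatic c carries 1 H when it has two neighbours and 0 H with three, and aromatic n carries 0 H:
  atom 1: Br (halogen, monovalent) → 0 H
  atom 2: aromatic c, 3 neighbours → 0 H
  atom 3: aromatic c, 2 neighbours → 1 H
  atom 4: aromatic c, 3 neighbours → 0 H
  atom 5: N, bond orders sum to 1 (valence 3) → 2 H
  atom 6: aromatic c, 3 neighbours → 0 H
  atom 7: aromatic c, 3 neighbours → 0 H
  atom 8: C, bond orders sum to 4 (valence 4) → 0 H
  atom 9: N, bond orders sum to 3 (valence 3) → 0 H
  atom 10: aromatic c, 3 neighbours → 0 H
  atom 11: I (halogen, monovalent) → 0 H
  atom 12: aromatic c, 3 neighbours → 0 H
  atom 13: C, bond orders sum to 4 (valence 4) → 0 H
  atom 14: O, bond orders sum to 1 (valence 2) → 1 H
  atom 15: O, bond orders sum to 2 (valence 2) → 0 H
  atom 16: aromatic c, 3 neighbours → 0 H
  atom 17: aromatic c, 3 neighbours → 0 H
  atom 18: aromatic c, 2 neighbours → 1 H
  atom 19: C, bond orders sum to 4 (valence 4) → 0 H
  atom 20: C, bond orders sum to 1 (valence 4) → 3 H
  atom 21: O, bond orders sum to 2 (valence 2) → 0 H
Totals → C:14, H:8, Br:1, I:1, N:2, O:3.
In Hill order: C14H8BrIN2O3.

C14H8BrIN2O3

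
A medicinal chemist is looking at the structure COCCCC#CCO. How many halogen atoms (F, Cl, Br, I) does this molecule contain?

0

Scan the SMILES for the halogen motif — none present.
Groups that are present: 1 alkyne, 1 ether, 1 hydroxyl.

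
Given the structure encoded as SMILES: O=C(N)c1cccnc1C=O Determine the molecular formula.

C7H6N2O2

Walk through each heavy atom and fill implicit hydrogens from standard valence (C 4, N 3, O 2, S 2, halogen 1); for lowercase aromatic atoms, an aromatic c carries 1 H when it has two neighbours and 0 H with three, and aromatic n carries 0 H:
  atom 1: O, bond orders sum to 2 (valence 2) → 0 H
  atom 2: C, bond orders sum to 4 (valence 4) → 0 H
  atom 3: N, bond orders sum to 1 (valence 3) → 2 H
  atom 4: aromatic c, 3 neighbours → 0 H
  atom 5: aromatic c, 2 neighbours → 1 H
  atom 6: aromatic c, 2 neighbours → 1 H
  atom 7: aromatic c, 2 neighbours → 1 H
  atom 8: aromatic n, 2 neighbours → 0 H
  atom 9: aromatic c, 3 neighbours → 0 H
  atom 10: C, bond orders sum to 3 (valence 4) → 1 H
  atom 11: O, bond orders sum to 2 (valence 2) → 0 H
Totals → C:7, H:6, N:2, O:2.
In Hill order: C7H6N2O2.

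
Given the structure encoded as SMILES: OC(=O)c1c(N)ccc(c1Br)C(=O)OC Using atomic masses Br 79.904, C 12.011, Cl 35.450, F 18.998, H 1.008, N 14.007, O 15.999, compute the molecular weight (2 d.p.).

274.07 g/mol

First, the molecular formula is C9H8BrNO4 (counting implicit H from valence).
  Br: 1 × 79.904 = 79.904
  C: 9 × 12.011 = 108.099
  H: 8 × 1.008 = 8.064
  N: 1 × 14.007 = 14.007
  O: 4 × 15.999 = 63.996
Sum: 1×79.904 + 9×12.011 + 8×1.008 + 1×14.007 + 4×15.999 = 274.070 → 274.07 g/mol.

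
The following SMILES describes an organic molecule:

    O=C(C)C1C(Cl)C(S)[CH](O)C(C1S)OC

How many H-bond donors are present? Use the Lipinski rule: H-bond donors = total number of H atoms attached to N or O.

1

Donors: find every N or O and count the H atoms it carries.
  atom 1 (O): bond orders sum to 2 → 0 H
  atom 10 (O): bond orders sum to 1 → 1 H
  atom 14 (O): bond orders sum to 2 → 0 H
Lipinski HBD = 1.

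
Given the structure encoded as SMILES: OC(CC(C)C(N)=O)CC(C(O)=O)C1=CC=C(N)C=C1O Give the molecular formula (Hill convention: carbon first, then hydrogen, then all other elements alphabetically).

C14H20N2O5

Walk through each heavy atom and fill implicit hydrogens from standard valence (C 4, N 3, O 2, S 2, halogen 1):
  atom 1: O, bond orders sum to 1 (valence 2) → 1 H
  atom 2: C, bond orders sum to 3 (valence 4) → 1 H
  atom 3: C, bond orders sum to 2 (valence 4) → 2 H
  atom 4: C, bond orders sum to 3 (valence 4) → 1 H
  atom 5: C, bond orders sum to 1 (valence 4) → 3 H
  atom 6: C, bond orders sum to 4 (valence 4) → 0 H
  atom 7: N, bond orders sum to 1 (valence 3) → 2 H
  atom 8: O, bond orders sum to 2 (valence 2) → 0 H
  atom 9: C, bond orders sum to 2 (valence 4) → 2 H
  atom 10: C, bond orders sum to 3 (valence 4) → 1 H
  atom 11: C, bond orders sum to 4 (valence 4) → 0 H
  atom 12: O, bond orders sum to 1 (valence 2) → 1 H
  atom 13: O, bond orders sum to 2 (valence 2) → 0 H
  atom 14: C, bond orders sum to 4 (valence 4) → 0 H
  atom 15: C, bond orders sum to 3 (valence 4) → 1 H
  atom 16: C, bond orders sum to 3 (valence 4) → 1 H
  atom 17: C, bond orders sum to 4 (valence 4) → 0 H
  atom 18: N, bond orders sum to 1 (valence 3) → 2 H
  atom 19: C, bond orders sum to 3 (valence 4) → 1 H
  atom 20: C, bond orders sum to 4 (valence 4) → 0 H
  atom 21: O, bond orders sum to 1 (valence 2) → 1 H
Totals → C:14, H:20, N:2, O:5.
In Hill order: C14H20N2O5.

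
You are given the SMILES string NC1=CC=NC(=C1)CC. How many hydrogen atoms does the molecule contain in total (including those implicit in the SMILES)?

Walk through each heavy atom and fill implicit hydrogens from standard valence (C 4, N 3, O 2, S 2, halogen 1):
  atom 1: N, bond orders sum to 1 (valence 3) → 2 H
  atom 2: C, bond orders sum to 4 (valence 4) → 0 H
  atom 3: C, bond orders sum to 3 (valence 4) → 1 H
  atom 4: C, bond orders sum to 3 (valence 4) → 1 H
  atom 5: N, bond orders sum to 3 (valence 3) → 0 H
  atom 6: C, bond orders sum to 4 (valence 4) → 0 H
  atom 7: C, bond orders sum to 3 (valence 4) → 1 H
  atom 8: C, bond orders sum to 2 (valence 4) → 2 H
  atom 9: C, bond orders sum to 1 (valence 4) → 3 H
Total hydrogens: 10.

10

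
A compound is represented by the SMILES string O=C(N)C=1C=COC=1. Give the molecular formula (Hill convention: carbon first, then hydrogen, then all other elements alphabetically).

C5H5NO2

Walk through each heavy atom and fill implicit hydrogens from standard valence (C 4, N 3, O 2, S 2, halogen 1):
  atom 1: O, bond orders sum to 2 (valence 2) → 0 H
  atom 2: C, bond orders sum to 4 (valence 4) → 0 H
  atom 3: N, bond orders sum to 1 (valence 3) → 2 H
  atom 4: C, bond orders sum to 4 (valence 4) → 0 H
  atom 5: C, bond orders sum to 3 (valence 4) → 1 H
  atom 6: C, bond orders sum to 3 (valence 4) → 1 H
  atom 7: O, bond orders sum to 2 (valence 2) → 0 H
  atom 8: C, bond orders sum to 3 (valence 4) → 1 H
Totals → C:5, H:5, N:1, O:2.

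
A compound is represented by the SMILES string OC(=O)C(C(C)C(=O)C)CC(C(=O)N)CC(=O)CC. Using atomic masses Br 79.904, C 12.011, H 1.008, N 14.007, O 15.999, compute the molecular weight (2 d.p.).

First, the molecular formula is C13H21NO5 (counting implicit H from valence).
  C: 13 × 12.011 = 156.143
  H: 21 × 1.008 = 21.168
  N: 1 × 14.007 = 14.007
  O: 5 × 15.999 = 79.995
Sum: 13×12.011 + 21×1.008 + 1×14.007 + 5×15.999 = 271.313 → 271.31 g/mol.

271.31 g/mol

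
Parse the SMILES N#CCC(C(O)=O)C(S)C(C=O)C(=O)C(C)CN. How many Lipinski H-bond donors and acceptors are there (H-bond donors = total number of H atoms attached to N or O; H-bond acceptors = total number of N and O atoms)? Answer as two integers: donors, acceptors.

Donors: find every N or O and count the H atoms it carries.
  atom 1 (N): bond orders sum to 3 → 0 H
  atom 6 (O): bond orders sum to 1 → 1 H
  atom 7 (O): bond orders sum to 2 → 0 H
  atom 12 (O): bond orders sum to 2 → 0 H
  atom 14 (O): bond orders sum to 2 → 0 H
  atom 18 (N): bond orders sum to 1 → 2 H
Lipinski HBD = 3.
Acceptors: N atoms = 2, O atoms = 4 → HBA = 6.

3, 6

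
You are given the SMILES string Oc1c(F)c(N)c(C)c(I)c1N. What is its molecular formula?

C7H8FIN2O

Walk through each heavy atom and fill implicit hydrogens from standard valence (C 4, N 3, O 2, S 2, halogen 1); for lowercase aromatic atoms, an aromatic c carries 1 H when it has two neighbours and 0 H with three, and aromatic n carries 0 H:
  atom 1: O, bond orders sum to 1 (valence 2) → 1 H
  atom 2: aromatic c, 3 neighbours → 0 H
  atom 3: aromatic c, 3 neighbours → 0 H
  atom 4: F (halogen, monovalent) → 0 H
  atom 5: aromatic c, 3 neighbours → 0 H
  atom 6: N, bond orders sum to 1 (valence 3) → 2 H
  atom 7: aromatic c, 3 neighbours → 0 H
  atom 8: C, bond orders sum to 1 (valence 4) → 3 H
  atom 9: aromatic c, 3 neighbours → 0 H
  atom 10: I (halogen, monovalent) → 0 H
  atom 11: aromatic c, 3 neighbours → 0 H
  atom 12: N, bond orders sum to 1 (valence 3) → 2 H
Totals → C:7, H:8, F:1, I:1, N:2, O:1.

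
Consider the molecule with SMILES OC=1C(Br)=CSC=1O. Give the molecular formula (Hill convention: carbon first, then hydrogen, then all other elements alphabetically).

C4H3BrO2S

Walk through each heavy atom and fill implicit hydrogens from standard valence (C 4, N 3, O 2, S 2, halogen 1):
  atom 1: O, bond orders sum to 1 (valence 2) → 1 H
  atom 2: C, bond orders sum to 4 (valence 4) → 0 H
  atom 3: C, bond orders sum to 4 (valence 4) → 0 H
  atom 4: Br (halogen, monovalent) → 0 H
  atom 5: C, bond orders sum to 3 (valence 4) → 1 H
  atom 6: S, bond orders sum to 2 (valence 2) → 0 H
  atom 7: C, bond orders sum to 4 (valence 4) → 0 H
  atom 8: O, bond orders sum to 1 (valence 2) → 1 H
Totals → C:4, H:3, Br:1, O:2, S:1.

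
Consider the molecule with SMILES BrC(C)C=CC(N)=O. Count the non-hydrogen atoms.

8

Every atom symbol written in the SMILES (organic subset) is one heavy atom; implicit H are not written.
Heavy atoms by element → Br:1, C:5, N:1, O:1.
Total: 8.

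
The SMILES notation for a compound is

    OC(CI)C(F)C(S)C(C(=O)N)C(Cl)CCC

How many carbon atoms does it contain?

10

Count every carbon token in the SMILES (each C, including those in ring-closure positions and inside branches).
Carbon count: 10.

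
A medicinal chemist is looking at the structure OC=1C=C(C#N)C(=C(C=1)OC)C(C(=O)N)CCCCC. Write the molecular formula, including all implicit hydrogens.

C15H20N2O3

Walk through each heavy atom and fill implicit hydrogens from standard valence (C 4, N 3, O 2, S 2, halogen 1):
  atom 1: O, bond orders sum to 1 (valence 2) → 1 H
  atom 2: C, bond orders sum to 4 (valence 4) → 0 H
  atom 3: C, bond orders sum to 3 (valence 4) → 1 H
  atom 4: C, bond orders sum to 4 (valence 4) → 0 H
  atom 5: C, bond orders sum to 4 (valence 4) → 0 H
  atom 6: N, bond orders sum to 3 (valence 3) → 0 H
  atom 7: C, bond orders sum to 4 (valence 4) → 0 H
  atom 8: C, bond orders sum to 4 (valence 4) → 0 H
  atom 9: C, bond orders sum to 3 (valence 4) → 1 H
  atom 10: O, bond orders sum to 2 (valence 2) → 0 H
  atom 11: C, bond orders sum to 1 (valence 4) → 3 H
  atom 12: C, bond orders sum to 3 (valence 4) → 1 H
  atom 13: C, bond orders sum to 4 (valence 4) → 0 H
  atom 14: O, bond orders sum to 2 (valence 2) → 0 H
  atom 15: N, bond orders sum to 1 (valence 3) → 2 H
  atom 16: C, bond orders sum to 2 (valence 4) → 2 H
  atom 17: C, bond orders sum to 2 (valence 4) → 2 H
  atom 18: C, bond orders sum to 2 (valence 4) → 2 H
  atom 19: C, bond orders sum to 2 (valence 4) → 2 H
  atom 20: C, bond orders sum to 1 (valence 4) → 3 H
Totals → C:15, H:20, N:2, O:3.
In Hill order: C15H20N2O3.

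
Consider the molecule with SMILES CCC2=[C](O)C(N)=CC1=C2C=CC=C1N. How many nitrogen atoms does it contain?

Scan the SMILES for N atoms (remember two-letter symbols like Cl and Br are single atoms).
Nitrogen count: 2.

2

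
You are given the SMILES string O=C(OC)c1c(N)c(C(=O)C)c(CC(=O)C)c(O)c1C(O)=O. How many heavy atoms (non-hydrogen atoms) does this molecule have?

22

Every atom symbol written in the SMILES (organic subset) is one heavy atom; implicit H are not written.
Heavy atoms by element → C:14, N:1, O:7.
Total: 22.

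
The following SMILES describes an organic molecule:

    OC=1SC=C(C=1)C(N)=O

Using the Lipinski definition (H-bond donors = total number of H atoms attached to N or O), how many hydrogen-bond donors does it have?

3

Donors: find every N or O and count the H atoms it carries.
  atom 1 (O): bond orders sum to 1 → 1 H
  atom 8 (N): bond orders sum to 1 → 2 H
  atom 9 (O): bond orders sum to 2 → 0 H
Lipinski HBD = 3.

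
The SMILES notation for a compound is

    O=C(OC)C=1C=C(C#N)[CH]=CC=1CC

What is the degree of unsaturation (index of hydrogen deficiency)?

7

Degree of unsaturation = (number of rings) + (number of π bonds).
Ring closures in the SMILES: 1.
π bonds: 4 double bonds (each 1 DoU), 1 triple bond (each 2 DoU) → 6 DoU from unsaturation.
Total DoU = 1 + 6 = 7.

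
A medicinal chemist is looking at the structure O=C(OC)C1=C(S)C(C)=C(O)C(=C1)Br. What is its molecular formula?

Walk through each heavy atom and fill implicit hydrogens from standard valence (C 4, N 3, O 2, S 2, halogen 1):
  atom 1: O, bond orders sum to 2 (valence 2) → 0 H
  atom 2: C, bond orders sum to 4 (valence 4) → 0 H
  atom 3: O, bond orders sum to 2 (valence 2) → 0 H
  atom 4: C, bond orders sum to 1 (valence 4) → 3 H
  atom 5: C, bond orders sum to 4 (valence 4) → 0 H
  atom 6: C, bond orders sum to 4 (valence 4) → 0 H
  atom 7: S, bond orders sum to 1 (valence 2) → 1 H
  atom 8: C, bond orders sum to 4 (valence 4) → 0 H
  atom 9: C, bond orders sum to 1 (valence 4) → 3 H
  atom 10: C, bond orders sum to 4 (valence 4) → 0 H
  atom 11: O, bond orders sum to 1 (valence 2) → 1 H
  atom 12: C, bond orders sum to 4 (valence 4) → 0 H
  atom 13: C, bond orders sum to 3 (valence 4) → 1 H
  atom 14: Br (halogen, monovalent) → 0 H
Totals → C:9, H:9, Br:1, O:3, S:1.

C9H9BrO3S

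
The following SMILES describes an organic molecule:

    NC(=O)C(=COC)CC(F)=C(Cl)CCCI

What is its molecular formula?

C10H14ClFINO2

Walk through each heavy atom and fill implicit hydrogens from standard valence (C 4, N 3, O 2, S 2, halogen 1):
  atom 1: N, bond orders sum to 1 (valence 3) → 2 H
  atom 2: C, bond orders sum to 4 (valence 4) → 0 H
  atom 3: O, bond orders sum to 2 (valence 2) → 0 H
  atom 4: C, bond orders sum to 4 (valence 4) → 0 H
  atom 5: C, bond orders sum to 3 (valence 4) → 1 H
  atom 6: O, bond orders sum to 2 (valence 2) → 0 H
  atom 7: C, bond orders sum to 1 (valence 4) → 3 H
  atom 8: C, bond orders sum to 2 (valence 4) → 2 H
  atom 9: C, bond orders sum to 4 (valence 4) → 0 H
  atom 10: F (halogen, monovalent) → 0 H
  atom 11: C, bond orders sum to 4 (valence 4) → 0 H
  atom 12: Cl (halogen, monovalent) → 0 H
  atom 13: C, bond orders sum to 2 (valence 4) → 2 H
  atom 14: C, bond orders sum to 2 (valence 4) → 2 H
  atom 15: C, bond orders sum to 2 (valence 4) → 2 H
  atom 16: I (halogen, monovalent) → 0 H
Totals → C:10, H:14, Cl:1, F:1, I:1, N:1, O:2.
In Hill order: C10H14ClFINO2.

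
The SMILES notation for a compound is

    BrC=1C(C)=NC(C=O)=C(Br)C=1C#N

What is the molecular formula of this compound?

C8H4Br2N2O

Walk through each heavy atom and fill implicit hydrogens from standard valence (C 4, N 3, O 2, S 2, halogen 1):
  atom 1: Br (halogen, monovalent) → 0 H
  atom 2: C, bond orders sum to 4 (valence 4) → 0 H
  atom 3: C, bond orders sum to 4 (valence 4) → 0 H
  atom 4: C, bond orders sum to 1 (valence 4) → 3 H
  atom 5: N, bond orders sum to 3 (valence 3) → 0 H
  atom 6: C, bond orders sum to 4 (valence 4) → 0 H
  atom 7: C, bond orders sum to 3 (valence 4) → 1 H
  atom 8: O, bond orders sum to 2 (valence 2) → 0 H
  atom 9: C, bond orders sum to 4 (valence 4) → 0 H
  atom 10: Br (halogen, monovalent) → 0 H
  atom 11: C, bond orders sum to 4 (valence 4) → 0 H
  atom 12: C, bond orders sum to 4 (valence 4) → 0 H
  atom 13: N, bond orders sum to 3 (valence 3) → 0 H
Totals → C:8, H:4, Br:2, N:2, O:1.
In Hill order: C8H4Br2N2O.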